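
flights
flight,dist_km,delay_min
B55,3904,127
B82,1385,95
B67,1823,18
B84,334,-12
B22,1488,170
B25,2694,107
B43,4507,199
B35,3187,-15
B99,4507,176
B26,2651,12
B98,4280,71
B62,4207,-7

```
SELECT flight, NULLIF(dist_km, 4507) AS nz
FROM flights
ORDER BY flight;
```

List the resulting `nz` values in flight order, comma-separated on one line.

1488, 2694, 2651, 3187, NULL, 3904, 4207, 1823, 1385, 334, 4280, NULL

flight=B22: dist_km=1488 vs 4507: differ → 1488
flight=B25: dist_km=2694 vs 4507: differ → 2694
flight=B26: dist_km=2651 vs 4507: differ → 2651
flight=B35: dist_km=3187 vs 4507: differ → 3187
flight=B43: dist_km=4507 vs 4507: equal → NULL
flight=B55: dist_km=3904 vs 4507: differ → 3904
flight=B62: dist_km=4207 vs 4507: differ → 4207
flight=B67: dist_km=1823 vs 4507: differ → 1823
flight=B82: dist_km=1385 vs 4507: differ → 1385
flight=B84: dist_km=334 vs 4507: differ → 334
flight=B98: dist_km=4280 vs 4507: differ → 4280
flight=B99: dist_km=4507 vs 4507: equal → NULL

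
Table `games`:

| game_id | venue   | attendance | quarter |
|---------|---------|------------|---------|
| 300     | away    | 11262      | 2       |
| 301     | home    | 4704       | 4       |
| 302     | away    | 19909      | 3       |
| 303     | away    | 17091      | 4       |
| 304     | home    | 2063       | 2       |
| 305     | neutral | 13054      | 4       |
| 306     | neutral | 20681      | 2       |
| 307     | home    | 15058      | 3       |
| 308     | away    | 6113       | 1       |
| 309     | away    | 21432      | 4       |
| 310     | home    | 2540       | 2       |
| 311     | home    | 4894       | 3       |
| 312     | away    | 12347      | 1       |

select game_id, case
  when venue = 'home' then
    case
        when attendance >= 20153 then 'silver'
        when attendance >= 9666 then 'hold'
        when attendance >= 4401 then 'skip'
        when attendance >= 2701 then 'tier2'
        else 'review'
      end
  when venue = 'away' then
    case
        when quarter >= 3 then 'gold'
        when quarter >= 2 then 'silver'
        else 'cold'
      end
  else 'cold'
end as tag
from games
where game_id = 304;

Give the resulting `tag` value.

review

game_id = 304: venue=home, attendance=2063, quarter=2.
venue='home' → inner[ELSE] → review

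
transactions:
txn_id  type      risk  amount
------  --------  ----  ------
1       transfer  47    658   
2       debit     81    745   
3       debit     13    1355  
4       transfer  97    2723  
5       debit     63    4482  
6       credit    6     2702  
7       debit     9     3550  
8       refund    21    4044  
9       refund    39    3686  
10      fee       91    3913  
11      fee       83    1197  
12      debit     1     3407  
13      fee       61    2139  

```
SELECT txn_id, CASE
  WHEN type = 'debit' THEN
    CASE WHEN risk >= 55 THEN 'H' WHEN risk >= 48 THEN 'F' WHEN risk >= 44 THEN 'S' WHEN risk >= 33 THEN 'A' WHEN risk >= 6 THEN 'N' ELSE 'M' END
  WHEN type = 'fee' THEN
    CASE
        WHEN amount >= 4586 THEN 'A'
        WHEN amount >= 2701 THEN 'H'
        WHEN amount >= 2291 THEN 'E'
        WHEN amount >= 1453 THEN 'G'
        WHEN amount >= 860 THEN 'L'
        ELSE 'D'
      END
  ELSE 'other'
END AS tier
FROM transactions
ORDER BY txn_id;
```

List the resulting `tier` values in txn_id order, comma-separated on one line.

other, H, N, other, H, other, N, other, other, H, L, M, G

txn_id=1: type='transfer' → outer ELSE → other
txn_id=2: type='debit' → inner[risk >= 55] → H
txn_id=3: type='debit' → inner[risk >= 6] → N
txn_id=4: type='transfer' → outer ELSE → other
txn_id=5: type='debit' → inner[risk >= 55] → H
txn_id=6: type='credit' → outer ELSE → other
txn_id=7: type='debit' → inner[risk >= 6] → N
txn_id=8: type='refund' → outer ELSE → other
txn_id=9: type='refund' → outer ELSE → other
txn_id=10: type='fee' → inner[amount >= 2701] → H
txn_id=11: type='fee' → inner[amount >= 860] → L
txn_id=12: type='debit' → inner[ELSE] → M
txn_id=13: type='fee' → inner[amount >= 1453] → G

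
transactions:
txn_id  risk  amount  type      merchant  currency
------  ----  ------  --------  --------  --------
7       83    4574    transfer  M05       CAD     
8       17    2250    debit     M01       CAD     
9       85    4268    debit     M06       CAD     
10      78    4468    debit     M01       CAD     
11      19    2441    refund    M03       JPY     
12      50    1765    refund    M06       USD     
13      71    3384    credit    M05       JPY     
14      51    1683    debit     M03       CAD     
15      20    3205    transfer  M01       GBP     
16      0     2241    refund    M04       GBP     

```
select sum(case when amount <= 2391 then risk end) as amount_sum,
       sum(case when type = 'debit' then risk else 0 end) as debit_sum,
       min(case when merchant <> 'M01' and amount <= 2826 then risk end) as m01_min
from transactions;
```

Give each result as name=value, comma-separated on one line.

[amount_sum: amount <= 2391]
txn_id=7: ✗
txn_id=8: ✓ → 17
txn_id=9: ✗
txn_id=10: ✗
txn_id=11: ✗
txn_id=12: ✓ → 50
txn_id=13: ✗
txn_id=14: ✓ → 51
txn_id=15: ✗
txn_id=16: ✓ → 0
amount_sum = 17 + 50 + 51 = 118
—
[debit_sum: type = 'debit']
txn_id=7: ✗
txn_id=8: ✓ → 17
txn_id=9: ✓ → 85
txn_id=10: ✓ → 78
txn_id=11: ✗
txn_id=12: ✗
txn_id=13: ✗
txn_id=14: ✓ → 51
txn_id=15: ✗
txn_id=16: ✗
debit_sum = 17 + 85 + 78 + 51 = 231
—
[m01_min: merchant <> 'M01' and amount <= 2826]
txn_id=7: ✗
txn_id=8: ✗
txn_id=9: ✗
txn_id=10: ✗
txn_id=11: ✓ → 19
txn_id=12: ✓ → 50
txn_id=13: ✗
txn_id=14: ✓ → 51
txn_id=15: ✗
txn_id=16: ✓ → 0
m01_min = MIN(19, 50, 51, 0) = 0

amount_sum=118, debit_sum=231, m01_min=0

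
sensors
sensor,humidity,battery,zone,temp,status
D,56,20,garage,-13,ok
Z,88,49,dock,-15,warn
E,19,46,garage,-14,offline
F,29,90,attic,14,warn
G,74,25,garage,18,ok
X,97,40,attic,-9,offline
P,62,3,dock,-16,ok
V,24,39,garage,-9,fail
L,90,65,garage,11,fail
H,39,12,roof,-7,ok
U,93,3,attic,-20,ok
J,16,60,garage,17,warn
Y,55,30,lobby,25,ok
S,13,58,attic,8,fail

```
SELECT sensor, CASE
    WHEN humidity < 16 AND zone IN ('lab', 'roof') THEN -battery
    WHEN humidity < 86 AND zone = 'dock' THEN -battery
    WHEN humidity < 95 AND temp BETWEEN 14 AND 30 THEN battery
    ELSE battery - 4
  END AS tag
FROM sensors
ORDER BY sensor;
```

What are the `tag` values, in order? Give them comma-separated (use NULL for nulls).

16, 42, 90, 25, 8, 60, 61, -3, 54, -1, 35, 36, 30, 45

sensor=D: ELSE → 16
sensor=E: ELSE → 42
sensor=F: humidity < 95 AND temp BETWEEN 14 AND 30 → 90
sensor=G: humidity < 95 AND temp BETWEEN 14 AND 30 → 25
sensor=H: ELSE → 8
sensor=J: humidity < 95 AND temp BETWEEN 14 AND 30 → 60
sensor=L: ELSE → 61
sensor=P: humidity < 86 AND zone = 'dock' → -3
sensor=S: ELSE → 54
sensor=U: ELSE → -1
sensor=V: ELSE → 35
sensor=X: ELSE → 36
sensor=Y: humidity < 95 AND temp BETWEEN 14 AND 30 → 30
sensor=Z: ELSE → 45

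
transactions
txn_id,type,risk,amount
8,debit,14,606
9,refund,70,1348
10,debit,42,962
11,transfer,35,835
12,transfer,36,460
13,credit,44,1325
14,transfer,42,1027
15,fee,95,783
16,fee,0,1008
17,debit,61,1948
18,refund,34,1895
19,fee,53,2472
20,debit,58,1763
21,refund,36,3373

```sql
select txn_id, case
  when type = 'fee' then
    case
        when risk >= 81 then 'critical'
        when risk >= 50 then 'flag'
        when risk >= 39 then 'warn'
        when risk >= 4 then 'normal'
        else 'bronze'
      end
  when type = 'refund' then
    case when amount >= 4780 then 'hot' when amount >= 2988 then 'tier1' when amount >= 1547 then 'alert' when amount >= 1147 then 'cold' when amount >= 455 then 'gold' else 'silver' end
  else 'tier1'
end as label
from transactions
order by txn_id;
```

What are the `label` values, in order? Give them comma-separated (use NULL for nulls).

tier1, cold, tier1, tier1, tier1, tier1, tier1, critical, bronze, tier1, alert, flag, tier1, tier1

txn_id=8: type='debit' → outer ELSE → tier1
txn_id=9: type='refund' → inner[amount >= 1147] → cold
txn_id=10: type='debit' → outer ELSE → tier1
txn_id=11: type='transfer' → outer ELSE → tier1
txn_id=12: type='transfer' → outer ELSE → tier1
txn_id=13: type='credit' → outer ELSE → tier1
txn_id=14: type='transfer' → outer ELSE → tier1
txn_id=15: type='fee' → inner[risk >= 81] → critical
txn_id=16: type='fee' → inner[ELSE] → bronze
txn_id=17: type='debit' → outer ELSE → tier1
txn_id=18: type='refund' → inner[amount >= 1547] → alert
txn_id=19: type='fee' → inner[risk >= 50] → flag
txn_id=20: type='debit' → outer ELSE → tier1
txn_id=21: type='refund' → inner[amount >= 2988] → tier1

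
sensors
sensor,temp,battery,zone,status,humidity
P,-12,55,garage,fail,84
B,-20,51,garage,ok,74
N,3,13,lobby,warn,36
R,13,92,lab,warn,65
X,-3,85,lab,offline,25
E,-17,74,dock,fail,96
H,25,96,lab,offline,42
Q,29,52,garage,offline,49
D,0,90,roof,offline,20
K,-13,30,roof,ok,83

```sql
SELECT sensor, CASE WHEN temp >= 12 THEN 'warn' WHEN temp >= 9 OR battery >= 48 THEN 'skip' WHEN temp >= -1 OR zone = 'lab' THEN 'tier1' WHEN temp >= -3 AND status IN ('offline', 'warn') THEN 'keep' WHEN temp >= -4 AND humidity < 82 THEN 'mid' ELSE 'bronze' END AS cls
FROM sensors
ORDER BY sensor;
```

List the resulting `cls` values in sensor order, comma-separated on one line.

skip, skip, skip, warn, bronze, tier1, skip, warn, warn, skip

sensor=B: temp >= 9 OR battery >= 48 → skip
sensor=D: temp >= 9 OR battery >= 48 → skip
sensor=E: temp >= 9 OR battery >= 48 → skip
sensor=H: temp >= 12 → warn
sensor=K: ELSE → bronze
sensor=N: temp >= -1 OR zone = 'lab' → tier1
sensor=P: temp >= 9 OR battery >= 48 → skip
sensor=Q: temp >= 12 → warn
sensor=R: temp >= 12 → warn
sensor=X: temp >= 9 OR battery >= 48 → skip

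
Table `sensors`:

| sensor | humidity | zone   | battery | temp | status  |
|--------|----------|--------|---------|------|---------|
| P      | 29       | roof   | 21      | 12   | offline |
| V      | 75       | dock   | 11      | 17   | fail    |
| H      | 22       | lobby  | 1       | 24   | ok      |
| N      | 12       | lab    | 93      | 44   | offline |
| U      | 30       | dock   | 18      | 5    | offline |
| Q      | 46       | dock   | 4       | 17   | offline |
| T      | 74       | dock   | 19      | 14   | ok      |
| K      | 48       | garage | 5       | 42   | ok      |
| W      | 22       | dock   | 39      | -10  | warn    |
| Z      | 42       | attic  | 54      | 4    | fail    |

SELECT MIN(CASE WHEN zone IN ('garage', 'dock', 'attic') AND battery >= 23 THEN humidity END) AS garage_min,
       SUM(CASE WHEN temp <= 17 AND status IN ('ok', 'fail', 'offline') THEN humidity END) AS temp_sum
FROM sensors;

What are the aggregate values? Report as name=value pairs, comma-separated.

garage_min=22, temp_sum=296

[garage_min: zone IN ('garage', 'dock', 'attic') AND battery >= 23]
sensor=P: ✗
sensor=V: ✗
sensor=H: ✗
sensor=N: ✗
sensor=U: ✗
sensor=Q: ✗
sensor=T: ✗
sensor=K: ✗
sensor=W: ✓ → 22
sensor=Z: ✓ → 42
garage_min = MIN(22, 42) = 22
—
[temp_sum: temp <= 17 AND status IN ('ok', 'fail', 'offline')]
sensor=P: ✓ → 29
sensor=V: ✓ → 75
sensor=H: ✗
sensor=N: ✗
sensor=U: ✓ → 30
sensor=Q: ✓ → 46
sensor=T: ✓ → 74
sensor=K: ✗
sensor=W: ✗
sensor=Z: ✓ → 42
temp_sum = 29 + 75 + 30 + 46 + 74 + 42 = 296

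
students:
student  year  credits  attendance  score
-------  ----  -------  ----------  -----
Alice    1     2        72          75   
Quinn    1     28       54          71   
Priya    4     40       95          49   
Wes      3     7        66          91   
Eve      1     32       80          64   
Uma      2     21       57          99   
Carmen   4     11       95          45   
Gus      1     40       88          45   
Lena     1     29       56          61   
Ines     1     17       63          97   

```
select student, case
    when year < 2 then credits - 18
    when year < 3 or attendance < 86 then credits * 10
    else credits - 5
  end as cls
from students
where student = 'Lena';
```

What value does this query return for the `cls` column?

student = Lena: year=1, credits=29, attendance=56, score=61.
year < 2 → true → 11

11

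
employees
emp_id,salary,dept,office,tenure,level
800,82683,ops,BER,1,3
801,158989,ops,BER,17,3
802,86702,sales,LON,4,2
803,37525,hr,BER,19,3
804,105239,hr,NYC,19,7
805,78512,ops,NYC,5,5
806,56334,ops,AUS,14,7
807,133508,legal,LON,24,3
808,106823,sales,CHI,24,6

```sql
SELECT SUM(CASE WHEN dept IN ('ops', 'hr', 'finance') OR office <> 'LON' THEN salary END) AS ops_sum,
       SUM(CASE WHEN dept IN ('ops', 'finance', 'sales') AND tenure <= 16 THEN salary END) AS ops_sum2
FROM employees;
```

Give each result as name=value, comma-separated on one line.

ops_sum=626105, ops_sum2=304231

[ops_sum: dept IN ('ops', 'hr', 'finance') OR office <> 'LON']
emp_id=800: ✓ → 82683
emp_id=801: ✓ → 158989
emp_id=802: ✗
emp_id=803: ✓ → 37525
emp_id=804: ✓ → 105239
emp_id=805: ✓ → 78512
emp_id=806: ✓ → 56334
emp_id=807: ✗
emp_id=808: ✓ → 106823
ops_sum = 82683 + 158989 + 37525 + 105239 + 78512 + 56334 + 106823 = 626105
—
[ops_sum2: dept IN ('ops', 'finance', 'sales') AND tenure <= 16]
emp_id=800: ✓ → 82683
emp_id=801: ✗
emp_id=802: ✓ → 86702
emp_id=803: ✗
emp_id=804: ✗
emp_id=805: ✓ → 78512
emp_id=806: ✓ → 56334
emp_id=807: ✗
emp_id=808: ✗
ops_sum2 = 82683 + 86702 + 78512 + 56334 = 304231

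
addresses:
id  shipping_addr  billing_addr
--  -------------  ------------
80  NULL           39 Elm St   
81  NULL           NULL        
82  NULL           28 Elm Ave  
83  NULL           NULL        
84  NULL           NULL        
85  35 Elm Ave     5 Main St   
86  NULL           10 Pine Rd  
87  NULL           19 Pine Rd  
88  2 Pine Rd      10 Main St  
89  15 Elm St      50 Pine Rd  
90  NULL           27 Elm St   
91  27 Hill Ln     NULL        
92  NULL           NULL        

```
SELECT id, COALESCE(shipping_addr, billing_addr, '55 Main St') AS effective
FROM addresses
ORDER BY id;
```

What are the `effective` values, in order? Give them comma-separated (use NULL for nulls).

id=80: shipping_addr=NULL, billing_addr=39 Elm St → 39 Elm St
id=81: shipping_addr=NULL, billing_addr=NULL, → literal 55 Main St → 55 Main St
id=82: shipping_addr=NULL, billing_addr=28 Elm Ave → 28 Elm Ave
id=83: shipping_addr=NULL, billing_addr=NULL, → literal 55 Main St → 55 Main St
id=84: shipping_addr=NULL, billing_addr=NULL, → literal 55 Main St → 55 Main St
id=85: shipping_addr=35 Elm Ave → 35 Elm Ave
id=86: shipping_addr=NULL, billing_addr=10 Pine Rd → 10 Pine Rd
id=87: shipping_addr=NULL, billing_addr=19 Pine Rd → 19 Pine Rd
id=88: shipping_addr=2 Pine Rd → 2 Pine Rd
id=89: shipping_addr=15 Elm St → 15 Elm St
id=90: shipping_addr=NULL, billing_addr=27 Elm St → 27 Elm St
id=91: shipping_addr=27 Hill Ln → 27 Hill Ln
id=92: shipping_addr=NULL, billing_addr=NULL, → literal 55 Main St → 55 Main St

39 Elm St, 55 Main St, 28 Elm Ave, 55 Main St, 55 Main St, 35 Elm Ave, 10 Pine Rd, 19 Pine Rd, 2 Pine Rd, 15 Elm St, 27 Elm St, 27 Hill Ln, 55 Main St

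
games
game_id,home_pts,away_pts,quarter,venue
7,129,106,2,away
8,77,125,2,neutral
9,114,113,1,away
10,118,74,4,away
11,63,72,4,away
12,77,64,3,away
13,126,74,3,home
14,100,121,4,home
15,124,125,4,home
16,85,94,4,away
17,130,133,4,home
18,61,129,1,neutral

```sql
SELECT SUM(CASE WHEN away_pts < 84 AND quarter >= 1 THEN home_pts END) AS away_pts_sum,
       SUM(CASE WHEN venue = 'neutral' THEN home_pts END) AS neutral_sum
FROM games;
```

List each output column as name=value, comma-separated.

[away_pts_sum: away_pts < 84 AND quarter >= 1]
game_id=7: ✗
game_id=8: ✗
game_id=9: ✗
game_id=10: ✓ → 118
game_id=11: ✓ → 63
game_id=12: ✓ → 77
game_id=13: ✓ → 126
game_id=14: ✗
game_id=15: ✗
game_id=16: ✗
game_id=17: ✗
game_id=18: ✗
away_pts_sum = 118 + 63 + 77 + 126 = 384
—
[neutral_sum: venue = 'neutral']
game_id=7: ✗
game_id=8: ✓ → 77
game_id=9: ✗
game_id=10: ✗
game_id=11: ✗
game_id=12: ✗
game_id=13: ✗
game_id=14: ✗
game_id=15: ✗
game_id=16: ✗
game_id=17: ✗
game_id=18: ✓ → 61
neutral_sum = 77 + 61 = 138

away_pts_sum=384, neutral_sum=138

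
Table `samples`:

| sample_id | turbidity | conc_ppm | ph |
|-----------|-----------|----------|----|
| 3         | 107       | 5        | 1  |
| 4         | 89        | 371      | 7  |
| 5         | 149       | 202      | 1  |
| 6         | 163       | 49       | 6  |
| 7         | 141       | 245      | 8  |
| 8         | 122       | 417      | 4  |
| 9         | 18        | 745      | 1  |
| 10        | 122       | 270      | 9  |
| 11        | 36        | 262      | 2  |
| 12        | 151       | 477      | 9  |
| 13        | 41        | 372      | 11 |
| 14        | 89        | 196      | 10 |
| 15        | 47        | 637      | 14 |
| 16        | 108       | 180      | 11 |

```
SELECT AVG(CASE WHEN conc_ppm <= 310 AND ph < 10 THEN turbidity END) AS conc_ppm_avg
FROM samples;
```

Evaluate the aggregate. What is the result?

119.6666666667

sample_id=3: ✓ → 107
sample_id=4: ✗
sample_id=5: ✓ → 149
sample_id=6: ✓ → 163
sample_id=7: ✓ → 141
sample_id=8: ✗
sample_id=9: ✗
sample_id=10: ✓ → 122
sample_id=11: ✓ → 36
sample_id=12: ✗
sample_id=13: ✗
sample_id=14: ✗
sample_id=15: ✗
sample_id=16: ✗
conc_ppm_avg = (107 + 149 + 163 + 141 + 122 + 36) / 6 = 119.6666666667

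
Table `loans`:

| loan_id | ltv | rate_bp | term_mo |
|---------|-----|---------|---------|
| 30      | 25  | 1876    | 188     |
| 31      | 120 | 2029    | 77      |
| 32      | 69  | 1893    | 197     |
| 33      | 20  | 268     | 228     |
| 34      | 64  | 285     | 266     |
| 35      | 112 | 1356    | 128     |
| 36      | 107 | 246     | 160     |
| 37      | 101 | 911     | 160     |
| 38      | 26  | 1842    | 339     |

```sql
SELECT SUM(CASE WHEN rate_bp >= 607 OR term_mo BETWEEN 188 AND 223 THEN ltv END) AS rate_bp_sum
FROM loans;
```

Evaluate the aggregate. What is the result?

loan_id=30: ✓ → 25
loan_id=31: ✓ → 120
loan_id=32: ✓ → 69
loan_id=33: ✗
loan_id=34: ✗
loan_id=35: ✓ → 112
loan_id=36: ✗
loan_id=37: ✓ → 101
loan_id=38: ✓ → 26
rate_bp_sum = 25 + 120 + 69 + 112 + 101 + 26 = 453

453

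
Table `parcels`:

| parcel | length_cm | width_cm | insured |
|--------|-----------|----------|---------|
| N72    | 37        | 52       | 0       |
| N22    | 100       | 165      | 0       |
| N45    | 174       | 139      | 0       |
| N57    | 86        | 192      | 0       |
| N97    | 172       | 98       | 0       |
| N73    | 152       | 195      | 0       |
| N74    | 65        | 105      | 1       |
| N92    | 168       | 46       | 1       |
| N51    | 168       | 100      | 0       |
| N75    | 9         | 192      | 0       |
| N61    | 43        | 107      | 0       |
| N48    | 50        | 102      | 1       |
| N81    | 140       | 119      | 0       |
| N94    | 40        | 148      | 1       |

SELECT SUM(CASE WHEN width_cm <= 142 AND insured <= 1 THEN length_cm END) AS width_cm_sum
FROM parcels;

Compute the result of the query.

1017

parcel=N72: ✓ → 37
parcel=N22: ✗
parcel=N45: ✓ → 174
parcel=N57: ✗
parcel=N97: ✓ → 172
parcel=N73: ✗
parcel=N74: ✓ → 65
parcel=N92: ✓ → 168
parcel=N51: ✓ → 168
parcel=N75: ✗
parcel=N61: ✓ → 43
parcel=N48: ✓ → 50
parcel=N81: ✓ → 140
parcel=N94: ✗
width_cm_sum = 37 + 174 + 172 + 65 + 168 + 168 + 43 + 50 + 140 = 1017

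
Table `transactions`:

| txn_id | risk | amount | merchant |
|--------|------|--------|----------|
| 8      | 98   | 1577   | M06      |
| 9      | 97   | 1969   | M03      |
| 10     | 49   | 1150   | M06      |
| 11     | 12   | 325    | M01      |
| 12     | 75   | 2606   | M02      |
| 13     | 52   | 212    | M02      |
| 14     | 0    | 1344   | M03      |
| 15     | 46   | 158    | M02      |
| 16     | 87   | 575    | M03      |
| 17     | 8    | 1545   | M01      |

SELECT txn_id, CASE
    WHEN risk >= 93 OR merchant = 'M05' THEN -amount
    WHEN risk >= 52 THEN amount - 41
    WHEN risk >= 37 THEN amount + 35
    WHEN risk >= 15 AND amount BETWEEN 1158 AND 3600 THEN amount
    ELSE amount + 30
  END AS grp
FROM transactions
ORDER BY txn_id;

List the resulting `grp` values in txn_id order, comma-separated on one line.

-1577, -1969, 1185, 355, 2565, 171, 1374, 193, 534, 1575

txn_id=8: risk >= 93 OR merchant = 'M05' → -1577
txn_id=9: risk >= 93 OR merchant = 'M05' → -1969
txn_id=10: risk >= 37 → 1185
txn_id=11: ELSE → 355
txn_id=12: risk >= 52 → 2565
txn_id=13: risk >= 52 → 171
txn_id=14: ELSE → 1374
txn_id=15: risk >= 37 → 193
txn_id=16: risk >= 52 → 534
txn_id=17: ELSE → 1575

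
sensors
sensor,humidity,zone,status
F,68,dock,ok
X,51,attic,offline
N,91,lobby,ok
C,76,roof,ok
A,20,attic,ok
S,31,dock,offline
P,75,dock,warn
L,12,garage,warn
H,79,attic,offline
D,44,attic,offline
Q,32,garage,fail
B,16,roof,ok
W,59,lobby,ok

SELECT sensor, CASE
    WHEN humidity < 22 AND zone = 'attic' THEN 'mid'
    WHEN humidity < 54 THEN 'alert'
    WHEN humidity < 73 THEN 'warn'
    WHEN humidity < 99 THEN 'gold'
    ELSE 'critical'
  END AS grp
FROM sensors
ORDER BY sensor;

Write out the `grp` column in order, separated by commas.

mid, alert, gold, alert, warn, gold, alert, gold, gold, alert, alert, warn, alert

sensor=A: humidity < 22 AND zone = 'attic' → mid
sensor=B: humidity < 54 → alert
sensor=C: humidity < 99 → gold
sensor=D: humidity < 54 → alert
sensor=F: humidity < 73 → warn
sensor=H: humidity < 99 → gold
sensor=L: humidity < 54 → alert
sensor=N: humidity < 99 → gold
sensor=P: humidity < 99 → gold
sensor=Q: humidity < 54 → alert
sensor=S: humidity < 54 → alert
sensor=W: humidity < 73 → warn
sensor=X: humidity < 54 → alert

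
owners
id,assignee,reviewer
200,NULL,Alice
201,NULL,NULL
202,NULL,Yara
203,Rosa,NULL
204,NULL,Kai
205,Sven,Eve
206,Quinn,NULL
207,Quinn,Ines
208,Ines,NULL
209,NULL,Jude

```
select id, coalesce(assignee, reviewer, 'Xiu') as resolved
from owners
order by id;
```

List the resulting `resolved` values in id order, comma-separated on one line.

Alice, Xiu, Yara, Rosa, Kai, Sven, Quinn, Quinn, Ines, Jude

id=200: assignee=NULL, reviewer=Alice → Alice
id=201: assignee=NULL, reviewer=NULL, → literal Xiu → Xiu
id=202: assignee=NULL, reviewer=Yara → Yara
id=203: assignee=Rosa → Rosa
id=204: assignee=NULL, reviewer=Kai → Kai
id=205: assignee=Sven → Sven
id=206: assignee=Quinn → Quinn
id=207: assignee=Quinn → Quinn
id=208: assignee=Ines → Ines
id=209: assignee=NULL, reviewer=Jude → Jude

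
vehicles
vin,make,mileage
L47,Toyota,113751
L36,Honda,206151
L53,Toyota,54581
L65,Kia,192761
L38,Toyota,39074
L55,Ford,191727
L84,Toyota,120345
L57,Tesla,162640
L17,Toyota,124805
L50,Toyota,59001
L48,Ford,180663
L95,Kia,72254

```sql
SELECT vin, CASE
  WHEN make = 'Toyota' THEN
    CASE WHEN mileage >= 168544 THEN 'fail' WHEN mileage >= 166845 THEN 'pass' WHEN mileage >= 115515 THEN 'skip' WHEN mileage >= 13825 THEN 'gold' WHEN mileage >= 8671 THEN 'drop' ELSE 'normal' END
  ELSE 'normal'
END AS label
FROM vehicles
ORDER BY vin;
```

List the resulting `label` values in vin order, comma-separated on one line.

skip, normal, gold, gold, normal, gold, gold, normal, normal, normal, skip, normal

vin=L17: make='Toyota' → inner[mileage >= 115515] → skip
vin=L36: make='Honda' → outer ELSE → normal
vin=L38: make='Toyota' → inner[mileage >= 13825] → gold
vin=L47: make='Toyota' → inner[mileage >= 13825] → gold
vin=L48: make='Ford' → outer ELSE → normal
vin=L50: make='Toyota' → inner[mileage >= 13825] → gold
vin=L53: make='Toyota' → inner[mileage >= 13825] → gold
vin=L55: make='Ford' → outer ELSE → normal
vin=L57: make='Tesla' → outer ELSE → normal
vin=L65: make='Kia' → outer ELSE → normal
vin=L84: make='Toyota' → inner[mileage >= 115515] → skip
vin=L95: make='Kia' → outer ELSE → normal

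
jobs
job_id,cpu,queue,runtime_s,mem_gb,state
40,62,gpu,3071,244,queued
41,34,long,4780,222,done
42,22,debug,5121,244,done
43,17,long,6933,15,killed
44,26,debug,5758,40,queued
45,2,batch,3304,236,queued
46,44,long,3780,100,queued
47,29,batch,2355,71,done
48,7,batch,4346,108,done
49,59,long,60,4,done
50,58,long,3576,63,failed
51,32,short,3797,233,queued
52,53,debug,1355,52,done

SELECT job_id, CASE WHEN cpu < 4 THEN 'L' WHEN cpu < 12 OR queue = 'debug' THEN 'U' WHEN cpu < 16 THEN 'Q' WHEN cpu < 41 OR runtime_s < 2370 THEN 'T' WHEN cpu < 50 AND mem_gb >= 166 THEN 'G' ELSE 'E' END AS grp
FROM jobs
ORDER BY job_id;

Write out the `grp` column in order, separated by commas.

job_id=40: ELSE → E
job_id=41: cpu < 41 OR runtime_s < 2370 → T
job_id=42: cpu < 12 OR queue = 'debug' → U
job_id=43: cpu < 41 OR runtime_s < 2370 → T
job_id=44: cpu < 12 OR queue = 'debug' → U
job_id=45: cpu < 4 → L
job_id=46: ELSE → E
job_id=47: cpu < 41 OR runtime_s < 2370 → T
job_id=48: cpu < 12 OR queue = 'debug' → U
job_id=49: cpu < 41 OR runtime_s < 2370 → T
job_id=50: ELSE → E
job_id=51: cpu < 41 OR runtime_s < 2370 → T
job_id=52: cpu < 12 OR queue = 'debug' → U

E, T, U, T, U, L, E, T, U, T, E, T, U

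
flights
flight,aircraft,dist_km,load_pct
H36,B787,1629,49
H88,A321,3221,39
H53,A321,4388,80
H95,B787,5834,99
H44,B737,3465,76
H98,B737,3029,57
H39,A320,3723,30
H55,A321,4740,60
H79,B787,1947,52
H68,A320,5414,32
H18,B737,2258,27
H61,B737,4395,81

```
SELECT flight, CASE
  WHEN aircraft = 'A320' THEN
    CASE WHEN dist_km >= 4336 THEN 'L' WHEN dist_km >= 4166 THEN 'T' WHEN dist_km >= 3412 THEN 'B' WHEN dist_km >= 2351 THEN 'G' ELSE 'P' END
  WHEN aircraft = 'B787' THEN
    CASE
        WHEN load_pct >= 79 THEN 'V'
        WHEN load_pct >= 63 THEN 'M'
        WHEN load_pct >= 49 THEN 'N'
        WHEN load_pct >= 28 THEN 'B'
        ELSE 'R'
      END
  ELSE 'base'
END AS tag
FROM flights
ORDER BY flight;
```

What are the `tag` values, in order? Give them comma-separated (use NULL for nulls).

base, N, B, base, base, base, base, L, N, base, V, base

flight=H18: aircraft='B737' → outer ELSE → base
flight=H36: aircraft='B787' → inner[load_pct >= 49] → N
flight=H39: aircraft='A320' → inner[dist_km >= 3412] → B
flight=H44: aircraft='B737' → outer ELSE → base
flight=H53: aircraft='A321' → outer ELSE → base
flight=H55: aircraft='A321' → outer ELSE → base
flight=H61: aircraft='B737' → outer ELSE → base
flight=H68: aircraft='A320' → inner[dist_km >= 4336] → L
flight=H79: aircraft='B787' → inner[load_pct >= 49] → N
flight=H88: aircraft='A321' → outer ELSE → base
flight=H95: aircraft='B787' → inner[load_pct >= 79] → V
flight=H98: aircraft='B737' → outer ELSE → base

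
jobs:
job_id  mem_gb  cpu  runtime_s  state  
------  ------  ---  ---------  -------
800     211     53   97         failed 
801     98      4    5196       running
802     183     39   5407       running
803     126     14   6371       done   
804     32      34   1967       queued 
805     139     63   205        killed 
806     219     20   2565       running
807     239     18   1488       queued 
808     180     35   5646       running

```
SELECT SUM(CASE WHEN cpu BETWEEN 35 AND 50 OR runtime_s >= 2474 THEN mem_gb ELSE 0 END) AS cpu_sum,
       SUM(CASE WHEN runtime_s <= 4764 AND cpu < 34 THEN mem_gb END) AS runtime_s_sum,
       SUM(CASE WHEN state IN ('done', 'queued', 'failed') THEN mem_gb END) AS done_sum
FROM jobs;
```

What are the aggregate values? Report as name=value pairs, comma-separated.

cpu_sum=806, runtime_s_sum=458, done_sum=608

[cpu_sum: cpu BETWEEN 35 AND 50 OR runtime_s >= 2474]
job_id=800: ✗
job_id=801: ✓ → 98
job_id=802: ✓ → 183
job_id=803: ✓ → 126
job_id=804: ✗
job_id=805: ✗
job_id=806: ✓ → 219
job_id=807: ✗
job_id=808: ✓ → 180
cpu_sum = 98 + 183 + 126 + 219 + 180 = 806
—
[runtime_s_sum: runtime_s <= 4764 AND cpu < 34]
job_id=800: ✗
job_id=801: ✗
job_id=802: ✗
job_id=803: ✗
job_id=804: ✗
job_id=805: ✗
job_id=806: ✓ → 219
job_id=807: ✓ → 239
job_id=808: ✗
runtime_s_sum = 219 + 239 = 458
—
[done_sum: state IN ('done', 'queued', 'failed')]
job_id=800: ✓ → 211
job_id=801: ✗
job_id=802: ✗
job_id=803: ✓ → 126
job_id=804: ✓ → 32
job_id=805: ✗
job_id=806: ✗
job_id=807: ✓ → 239
job_id=808: ✗
done_sum = 211 + 126 + 32 + 239 = 608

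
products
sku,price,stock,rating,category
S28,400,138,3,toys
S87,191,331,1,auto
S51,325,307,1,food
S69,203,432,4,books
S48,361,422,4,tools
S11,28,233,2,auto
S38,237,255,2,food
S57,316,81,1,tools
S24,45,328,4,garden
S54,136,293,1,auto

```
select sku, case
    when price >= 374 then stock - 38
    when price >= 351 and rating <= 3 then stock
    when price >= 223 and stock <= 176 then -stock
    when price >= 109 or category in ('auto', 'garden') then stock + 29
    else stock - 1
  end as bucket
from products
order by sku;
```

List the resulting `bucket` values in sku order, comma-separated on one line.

sku=S11: price >= 109 or category in ('auto', 'garden') → 262
sku=S24: price >= 109 or category in ('auto', 'garden') → 357
sku=S28: price >= 374 → 100
sku=S38: price >= 109 or category in ('auto', 'garden') → 284
sku=S48: price >= 109 or category in ('auto', 'garden') → 451
sku=S51: price >= 109 or category in ('auto', 'garden') → 336
sku=S54: price >= 109 or category in ('auto', 'garden') → 322
sku=S57: price >= 223 and stock <= 176 → -81
sku=S69: price >= 109 or category in ('auto', 'garden') → 461
sku=S87: price >= 109 or category in ('auto', 'garden') → 360

262, 357, 100, 284, 451, 336, 322, -81, 461, 360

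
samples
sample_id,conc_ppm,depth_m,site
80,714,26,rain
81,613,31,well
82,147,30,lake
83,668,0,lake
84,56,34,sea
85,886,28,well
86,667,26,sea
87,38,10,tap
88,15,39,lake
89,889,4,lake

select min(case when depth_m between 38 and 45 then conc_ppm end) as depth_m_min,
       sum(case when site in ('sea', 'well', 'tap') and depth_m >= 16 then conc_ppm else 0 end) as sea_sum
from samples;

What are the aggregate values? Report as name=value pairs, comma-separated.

[depth_m_min: depth_m between 38 and 45]
sample_id=80: ✗
sample_id=81: ✗
sample_id=82: ✗
sample_id=83: ✗
sample_id=84: ✗
sample_id=85: ✗
sample_id=86: ✗
sample_id=87: ✗
sample_id=88: ✓ → 15
sample_id=89: ✗
depth_m_min = MIN(15) = 15
—
[sea_sum: site in ('sea', 'well', 'tap') and depth_m >= 16]
sample_id=80: ✗
sample_id=81: ✓ → 613
sample_id=82: ✗
sample_id=83: ✗
sample_id=84: ✓ → 56
sample_id=85: ✓ → 886
sample_id=86: ✓ → 667
sample_id=87: ✗
sample_id=88: ✗
sample_id=89: ✗
sea_sum = 613 + 56 + 886 + 667 = 2222

depth_m_min=15, sea_sum=2222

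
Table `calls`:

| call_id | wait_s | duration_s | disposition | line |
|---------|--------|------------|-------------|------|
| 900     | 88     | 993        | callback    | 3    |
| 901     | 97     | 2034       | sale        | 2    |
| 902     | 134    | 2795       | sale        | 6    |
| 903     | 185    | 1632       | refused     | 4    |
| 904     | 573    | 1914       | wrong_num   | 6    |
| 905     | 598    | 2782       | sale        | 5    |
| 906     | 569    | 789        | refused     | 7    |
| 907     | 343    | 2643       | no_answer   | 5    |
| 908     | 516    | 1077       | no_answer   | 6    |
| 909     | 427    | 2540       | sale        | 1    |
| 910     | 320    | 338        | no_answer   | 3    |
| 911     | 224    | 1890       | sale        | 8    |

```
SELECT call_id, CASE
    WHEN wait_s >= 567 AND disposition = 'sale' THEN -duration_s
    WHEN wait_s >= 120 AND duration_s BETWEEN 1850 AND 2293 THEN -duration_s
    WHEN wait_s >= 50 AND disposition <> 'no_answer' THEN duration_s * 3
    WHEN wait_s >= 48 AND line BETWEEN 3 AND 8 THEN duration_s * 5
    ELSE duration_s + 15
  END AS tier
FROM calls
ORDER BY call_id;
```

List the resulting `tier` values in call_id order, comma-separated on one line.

2979, 6102, 8385, 4896, -1914, -2782, 2367, 13215, 5385, 7620, 1690, -1890

call_id=900: wait_s >= 50 AND disposition <> 'no_answer' → 2979
call_id=901: wait_s >= 50 AND disposition <> 'no_answer' → 6102
call_id=902: wait_s >= 50 AND disposition <> 'no_answer' → 8385
call_id=903: wait_s >= 50 AND disposition <> 'no_answer' → 4896
call_id=904: wait_s >= 120 AND duration_s BETWEEN 1850 AND 2293 → -1914
call_id=905: wait_s >= 567 AND disposition = 'sale' → -2782
call_id=906: wait_s >= 50 AND disposition <> 'no_answer' → 2367
call_id=907: wait_s >= 48 AND line BETWEEN 3 AND 8 → 13215
call_id=908: wait_s >= 48 AND line BETWEEN 3 AND 8 → 5385
call_id=909: wait_s >= 50 AND disposition <> 'no_answer' → 7620
call_id=910: wait_s >= 48 AND line BETWEEN 3 AND 8 → 1690
call_id=911: wait_s >= 120 AND duration_s BETWEEN 1850 AND 2293 → -1890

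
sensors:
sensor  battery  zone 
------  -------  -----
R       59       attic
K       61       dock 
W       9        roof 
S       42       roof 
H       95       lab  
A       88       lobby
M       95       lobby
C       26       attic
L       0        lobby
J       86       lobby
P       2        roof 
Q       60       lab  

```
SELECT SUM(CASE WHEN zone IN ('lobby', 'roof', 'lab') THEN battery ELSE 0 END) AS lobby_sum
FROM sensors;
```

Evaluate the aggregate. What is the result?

477

sensor=R: ✗
sensor=K: ✗
sensor=W: ✓ → 9
sensor=S: ✓ → 42
sensor=H: ✓ → 95
sensor=A: ✓ → 88
sensor=M: ✓ → 95
sensor=C: ✗
sensor=L: ✓ → 0
sensor=J: ✓ → 86
sensor=P: ✓ → 2
sensor=Q: ✓ → 60
lobby_sum = 9 + 42 + 95 + 88 + 95 + 86 + 2 + 60 = 477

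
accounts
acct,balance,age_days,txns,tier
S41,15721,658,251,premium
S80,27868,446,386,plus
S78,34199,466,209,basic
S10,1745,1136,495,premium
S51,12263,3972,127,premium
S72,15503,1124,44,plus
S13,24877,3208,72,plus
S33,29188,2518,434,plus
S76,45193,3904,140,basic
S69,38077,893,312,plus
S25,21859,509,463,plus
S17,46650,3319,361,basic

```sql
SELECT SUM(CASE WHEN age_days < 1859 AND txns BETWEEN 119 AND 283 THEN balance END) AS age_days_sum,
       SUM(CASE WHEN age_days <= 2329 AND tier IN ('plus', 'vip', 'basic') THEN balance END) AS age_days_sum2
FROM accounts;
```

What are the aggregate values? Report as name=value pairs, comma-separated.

[age_days_sum: age_days < 1859 AND txns BETWEEN 119 AND 283]
acct=S41: ✓ → 15721
acct=S80: ✗
acct=S78: ✓ → 34199
acct=S10: ✗
acct=S51: ✗
acct=S72: ✗
acct=S13: ✗
acct=S33: ✗
acct=S76: ✗
acct=S69: ✗
acct=S25: ✗
acct=S17: ✗
age_days_sum = 15721 + 34199 = 49920
—
[age_days_sum2: age_days <= 2329 AND tier IN ('plus', 'vip', 'basic')]
acct=S41: ✗
acct=S80: ✓ → 27868
acct=S78: ✓ → 34199
acct=S10: ✗
acct=S51: ✗
acct=S72: ✓ → 15503
acct=S13: ✗
acct=S33: ✗
acct=S76: ✗
acct=S69: ✓ → 38077
acct=S25: ✓ → 21859
acct=S17: ✗
age_days_sum2 = 27868 + 34199 + 15503 + 38077 + 21859 = 137506

age_days_sum=49920, age_days_sum2=137506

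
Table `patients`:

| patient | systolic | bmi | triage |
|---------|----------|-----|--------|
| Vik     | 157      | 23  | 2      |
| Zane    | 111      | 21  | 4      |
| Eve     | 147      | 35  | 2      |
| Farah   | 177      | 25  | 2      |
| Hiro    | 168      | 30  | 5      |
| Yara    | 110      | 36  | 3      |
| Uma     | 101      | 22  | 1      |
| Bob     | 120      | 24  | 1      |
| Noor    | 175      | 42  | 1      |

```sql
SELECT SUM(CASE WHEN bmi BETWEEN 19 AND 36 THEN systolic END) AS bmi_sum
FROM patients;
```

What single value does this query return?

patient=Vik: ✓ → 157
patient=Zane: ✓ → 111
patient=Eve: ✓ → 147
patient=Farah: ✓ → 177
patient=Hiro: ✓ → 168
patient=Yara: ✓ → 110
patient=Uma: ✓ → 101
patient=Bob: ✓ → 120
patient=Noor: ✗
bmi_sum = 157 + 111 + 147 + 177 + 168 + 110 + 101 + 120 = 1091

1091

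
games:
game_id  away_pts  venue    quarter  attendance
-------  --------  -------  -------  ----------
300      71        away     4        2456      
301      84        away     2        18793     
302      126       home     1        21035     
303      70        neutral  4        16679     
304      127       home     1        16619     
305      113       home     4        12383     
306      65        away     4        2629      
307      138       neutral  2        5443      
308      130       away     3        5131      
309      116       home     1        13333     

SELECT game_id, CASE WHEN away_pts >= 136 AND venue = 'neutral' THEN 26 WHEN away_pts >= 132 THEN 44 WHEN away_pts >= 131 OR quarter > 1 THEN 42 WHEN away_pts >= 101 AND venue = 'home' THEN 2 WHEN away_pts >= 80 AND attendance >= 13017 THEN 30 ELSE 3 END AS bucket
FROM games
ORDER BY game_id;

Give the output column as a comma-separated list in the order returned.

game_id=300: away_pts >= 131 OR quarter > 1 → 42
game_id=301: away_pts >= 131 OR quarter > 1 → 42
game_id=302: away_pts >= 101 AND venue = 'home' → 2
game_id=303: away_pts >= 131 OR quarter > 1 → 42
game_id=304: away_pts >= 101 AND venue = 'home' → 2
game_id=305: away_pts >= 131 OR quarter > 1 → 42
game_id=306: away_pts >= 131 OR quarter > 1 → 42
game_id=307: away_pts >= 136 AND venue = 'neutral' → 26
game_id=308: away_pts >= 131 OR quarter > 1 → 42
game_id=309: away_pts >= 101 AND venue = 'home' → 2

42, 42, 2, 42, 2, 42, 42, 26, 42, 2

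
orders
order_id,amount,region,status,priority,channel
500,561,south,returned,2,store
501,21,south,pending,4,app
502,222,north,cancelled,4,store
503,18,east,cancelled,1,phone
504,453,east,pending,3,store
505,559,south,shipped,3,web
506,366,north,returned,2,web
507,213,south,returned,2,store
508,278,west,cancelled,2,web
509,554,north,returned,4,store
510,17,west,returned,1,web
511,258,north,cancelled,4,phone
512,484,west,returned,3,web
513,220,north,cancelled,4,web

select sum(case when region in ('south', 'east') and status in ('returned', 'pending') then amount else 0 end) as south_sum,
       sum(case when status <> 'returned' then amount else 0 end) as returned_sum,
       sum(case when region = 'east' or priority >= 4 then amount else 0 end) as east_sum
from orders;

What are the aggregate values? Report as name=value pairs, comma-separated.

south_sum=1248, returned_sum=2029, east_sum=1746

[south_sum: region in ('south', 'east') and status in ('returned', 'pending')]
order_id=500: ✓ → 561
order_id=501: ✓ → 21
order_id=502: ✗
order_id=503: ✗
order_id=504: ✓ → 453
order_id=505: ✗
order_id=506: ✗
order_id=507: ✓ → 213
order_id=508: ✗
order_id=509: ✗
order_id=510: ✗
order_id=511: ✗
order_id=512: ✗
order_id=513: ✗
south_sum = 561 + 21 + 453 + 213 = 1248
—
[returned_sum: status <> 'returned']
order_id=500: ✗
order_id=501: ✓ → 21
order_id=502: ✓ → 222
order_id=503: ✓ → 18
order_id=504: ✓ → 453
order_id=505: ✓ → 559
order_id=506: ✗
order_id=507: ✗
order_id=508: ✓ → 278
order_id=509: ✗
order_id=510: ✗
order_id=511: ✓ → 258
order_id=512: ✗
order_id=513: ✓ → 220
returned_sum = 21 + 222 + 18 + 453 + 559 + 278 + 258 + 220 = 2029
—
[east_sum: region = 'east' or priority >= 4]
order_id=500: ✗
order_id=501: ✓ → 21
order_id=502: ✓ → 222
order_id=503: ✓ → 18
order_id=504: ✓ → 453
order_id=505: ✗
order_id=506: ✗
order_id=507: ✗
order_id=508: ✗
order_id=509: ✓ → 554
order_id=510: ✗
order_id=511: ✓ → 258
order_id=512: ✗
order_id=513: ✓ → 220
east_sum = 21 + 222 + 18 + 453 + 554 + 258 + 220 = 1746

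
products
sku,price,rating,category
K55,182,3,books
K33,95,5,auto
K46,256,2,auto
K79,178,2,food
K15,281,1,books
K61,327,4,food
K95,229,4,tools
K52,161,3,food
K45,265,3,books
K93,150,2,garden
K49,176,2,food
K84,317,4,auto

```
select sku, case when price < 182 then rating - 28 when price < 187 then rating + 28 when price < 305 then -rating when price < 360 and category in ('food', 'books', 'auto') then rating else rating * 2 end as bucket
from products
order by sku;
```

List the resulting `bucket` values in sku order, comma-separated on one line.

-1, -23, -3, -2, -26, -25, 31, 4, -26, 4, -26, -4

sku=K15: price < 305 → -1
sku=K33: price < 182 → -23
sku=K45: price < 305 → -3
sku=K46: price < 305 → -2
sku=K49: price < 182 → -26
sku=K52: price < 182 → -25
sku=K55: price < 187 → 31
sku=K61: price < 360 and category in ('food', 'books', 'auto') → 4
sku=K79: price < 182 → -26
sku=K84: price < 360 and category in ('food', 'books', 'auto') → 4
sku=K93: price < 182 → -26
sku=K95: price < 305 → -4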